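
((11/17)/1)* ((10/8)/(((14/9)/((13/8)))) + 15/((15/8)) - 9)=1507/7616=0.20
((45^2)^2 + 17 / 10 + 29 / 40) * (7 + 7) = 1148175679 / 20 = 57408783.95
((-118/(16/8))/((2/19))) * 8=-4484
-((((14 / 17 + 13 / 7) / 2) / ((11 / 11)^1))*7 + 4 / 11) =-9.75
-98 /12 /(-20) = 49 /120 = 0.41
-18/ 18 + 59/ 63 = -4/ 63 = -0.06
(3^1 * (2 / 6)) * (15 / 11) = 15 / 11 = 1.36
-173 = -173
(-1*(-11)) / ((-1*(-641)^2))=-11 / 410881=-0.00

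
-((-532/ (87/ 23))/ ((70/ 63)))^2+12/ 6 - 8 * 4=-16052.32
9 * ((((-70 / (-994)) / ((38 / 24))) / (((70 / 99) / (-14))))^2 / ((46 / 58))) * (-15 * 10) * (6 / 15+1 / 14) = -182338588080 / 292987961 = -622.34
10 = 10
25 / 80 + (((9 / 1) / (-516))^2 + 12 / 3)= 63795 / 14792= 4.31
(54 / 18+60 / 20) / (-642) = -1 / 107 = -0.01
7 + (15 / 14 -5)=43 / 14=3.07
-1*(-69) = 69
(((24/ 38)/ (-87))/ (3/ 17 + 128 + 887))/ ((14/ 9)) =-153/ 33282053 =-0.00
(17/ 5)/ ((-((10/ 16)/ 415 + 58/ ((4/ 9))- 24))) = -11288/ 353585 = -0.03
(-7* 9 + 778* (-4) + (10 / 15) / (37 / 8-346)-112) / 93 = -26930407 / 761949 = -35.34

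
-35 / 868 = -5 / 124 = -0.04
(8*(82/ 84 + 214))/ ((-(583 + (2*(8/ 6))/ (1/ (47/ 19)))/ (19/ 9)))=-13037876/ 2117241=-6.16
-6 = -6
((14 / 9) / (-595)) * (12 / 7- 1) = -2 / 1071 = -0.00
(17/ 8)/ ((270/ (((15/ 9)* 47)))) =799/ 1296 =0.62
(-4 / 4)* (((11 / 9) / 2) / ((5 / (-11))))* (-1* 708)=-14278 / 15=-951.87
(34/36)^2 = 289/324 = 0.89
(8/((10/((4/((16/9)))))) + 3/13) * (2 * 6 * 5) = 121.85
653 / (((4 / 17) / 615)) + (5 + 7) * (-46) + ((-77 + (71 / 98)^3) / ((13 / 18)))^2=380354496155111349 / 221460595216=1717481.59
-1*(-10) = 10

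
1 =1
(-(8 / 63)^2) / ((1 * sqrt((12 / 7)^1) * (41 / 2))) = -64 * sqrt(21) / 488187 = -0.00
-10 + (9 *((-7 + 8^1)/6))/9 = -59/6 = -9.83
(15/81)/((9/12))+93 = 7553/81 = 93.25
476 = 476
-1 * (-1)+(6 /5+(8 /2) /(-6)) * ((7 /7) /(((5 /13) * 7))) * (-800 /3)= -3265 /63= -51.83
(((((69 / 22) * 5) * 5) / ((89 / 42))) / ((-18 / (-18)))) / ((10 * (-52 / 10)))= -36225 / 50908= -0.71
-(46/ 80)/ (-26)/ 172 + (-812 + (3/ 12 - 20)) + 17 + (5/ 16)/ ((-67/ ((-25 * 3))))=-9760552119/ 11984960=-814.40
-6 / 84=-1 / 14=-0.07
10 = 10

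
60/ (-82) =-30/ 41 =-0.73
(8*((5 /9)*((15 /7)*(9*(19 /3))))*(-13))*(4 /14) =-98800 /49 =-2016.33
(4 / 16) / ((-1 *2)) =-1 / 8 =-0.12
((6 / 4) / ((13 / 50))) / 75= 1 / 13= 0.08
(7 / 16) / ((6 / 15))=35 / 32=1.09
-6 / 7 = -0.86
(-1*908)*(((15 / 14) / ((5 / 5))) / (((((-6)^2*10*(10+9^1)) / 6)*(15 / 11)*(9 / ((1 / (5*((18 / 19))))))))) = -2497 / 170100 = -0.01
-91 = -91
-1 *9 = -9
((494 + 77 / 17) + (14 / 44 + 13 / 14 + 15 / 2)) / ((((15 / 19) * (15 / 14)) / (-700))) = -78502452 / 187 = -419799.21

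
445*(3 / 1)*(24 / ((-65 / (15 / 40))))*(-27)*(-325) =-1622025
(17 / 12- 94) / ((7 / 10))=-5555 / 42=-132.26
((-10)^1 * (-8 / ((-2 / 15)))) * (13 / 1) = -7800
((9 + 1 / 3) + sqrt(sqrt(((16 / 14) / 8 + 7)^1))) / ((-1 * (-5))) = 2^(1 / 4) * sqrt(5) * 7^(3 / 4) / 35 + 28 / 15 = 2.19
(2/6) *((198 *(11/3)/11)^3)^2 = 27551316672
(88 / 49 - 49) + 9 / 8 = -18063 / 392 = -46.08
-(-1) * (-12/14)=-6/7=-0.86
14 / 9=1.56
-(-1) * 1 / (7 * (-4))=-0.04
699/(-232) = -699/232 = -3.01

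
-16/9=-1.78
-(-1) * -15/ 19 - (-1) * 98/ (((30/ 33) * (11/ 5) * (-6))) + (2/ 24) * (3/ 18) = -12233/ 1368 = -8.94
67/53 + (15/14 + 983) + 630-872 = 551555/742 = 743.34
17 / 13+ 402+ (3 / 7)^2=257024 / 637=403.49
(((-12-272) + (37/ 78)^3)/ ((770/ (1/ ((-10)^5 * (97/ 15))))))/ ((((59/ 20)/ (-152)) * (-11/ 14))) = 46540367/ 1244769669000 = 0.00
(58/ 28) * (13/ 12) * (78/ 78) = 2.24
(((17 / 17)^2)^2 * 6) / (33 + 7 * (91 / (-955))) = 2865 / 15439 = 0.19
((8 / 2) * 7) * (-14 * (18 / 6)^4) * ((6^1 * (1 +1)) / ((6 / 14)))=-889056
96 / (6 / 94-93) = -94 / 91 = -1.03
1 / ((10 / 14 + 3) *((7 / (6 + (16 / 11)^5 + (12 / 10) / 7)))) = 0.49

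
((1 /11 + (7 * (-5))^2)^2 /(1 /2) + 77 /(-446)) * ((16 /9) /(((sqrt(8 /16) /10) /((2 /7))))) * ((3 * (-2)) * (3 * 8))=-414693090496000 * sqrt(2) /188881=-3104942227.13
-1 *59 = -59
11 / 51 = 0.22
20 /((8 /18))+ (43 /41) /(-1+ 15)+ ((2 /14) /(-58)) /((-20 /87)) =517583 /11480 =45.09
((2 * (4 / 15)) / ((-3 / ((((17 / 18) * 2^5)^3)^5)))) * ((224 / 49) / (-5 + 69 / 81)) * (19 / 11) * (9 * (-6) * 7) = -2006490647551755593143321465141847916544 / 978618343906665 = -2050330100641484759544518.00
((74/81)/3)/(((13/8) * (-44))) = -148/34749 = -0.00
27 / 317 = 0.09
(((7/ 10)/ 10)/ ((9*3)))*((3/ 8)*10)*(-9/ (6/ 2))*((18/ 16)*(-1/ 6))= 7/ 1280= 0.01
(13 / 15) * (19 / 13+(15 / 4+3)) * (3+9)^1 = 427 / 5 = 85.40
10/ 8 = 1.25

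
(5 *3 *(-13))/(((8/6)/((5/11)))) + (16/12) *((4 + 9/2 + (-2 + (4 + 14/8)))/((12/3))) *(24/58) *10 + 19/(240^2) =-911009939/18374400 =-49.58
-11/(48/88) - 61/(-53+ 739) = -20843/1029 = -20.26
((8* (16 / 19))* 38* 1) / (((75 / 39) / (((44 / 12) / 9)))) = 36608 / 675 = 54.23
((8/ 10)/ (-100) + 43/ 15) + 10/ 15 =1322/ 375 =3.53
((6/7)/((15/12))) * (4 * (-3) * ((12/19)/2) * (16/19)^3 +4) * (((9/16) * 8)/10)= 12224088/22806175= 0.54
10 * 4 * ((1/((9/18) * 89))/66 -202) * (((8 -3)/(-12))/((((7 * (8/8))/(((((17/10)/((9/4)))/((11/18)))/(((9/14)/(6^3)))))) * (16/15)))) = 2017128200/10769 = 187308.78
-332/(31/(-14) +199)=-4648/2755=-1.69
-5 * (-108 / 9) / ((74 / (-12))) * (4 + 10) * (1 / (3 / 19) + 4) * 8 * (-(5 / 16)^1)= 130200 / 37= 3518.92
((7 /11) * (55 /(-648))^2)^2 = 3705625 /176319369216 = 0.00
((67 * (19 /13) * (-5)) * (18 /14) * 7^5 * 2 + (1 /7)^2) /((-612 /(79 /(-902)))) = -1064844627443 /351639288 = -3028.23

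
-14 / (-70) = 1 / 5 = 0.20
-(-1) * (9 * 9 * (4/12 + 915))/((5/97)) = 7191774/5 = 1438354.80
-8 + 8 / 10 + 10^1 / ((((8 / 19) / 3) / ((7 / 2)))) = 9687 / 40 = 242.18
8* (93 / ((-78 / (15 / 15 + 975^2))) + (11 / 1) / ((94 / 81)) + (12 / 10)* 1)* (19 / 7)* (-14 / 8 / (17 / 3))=394738974291 / 51935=7600634.91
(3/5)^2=9/25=0.36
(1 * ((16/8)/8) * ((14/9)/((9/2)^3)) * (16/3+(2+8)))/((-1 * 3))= -1288/59049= -0.02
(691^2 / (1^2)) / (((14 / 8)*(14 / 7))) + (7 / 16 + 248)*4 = 137416.89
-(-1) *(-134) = -134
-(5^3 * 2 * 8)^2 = -4000000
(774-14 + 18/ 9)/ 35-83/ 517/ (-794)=312802381/ 14367430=21.77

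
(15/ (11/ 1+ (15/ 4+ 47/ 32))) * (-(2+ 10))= -1920/ 173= -11.10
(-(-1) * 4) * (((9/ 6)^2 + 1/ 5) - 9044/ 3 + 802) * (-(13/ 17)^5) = 49238278609/ 21297855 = 2311.89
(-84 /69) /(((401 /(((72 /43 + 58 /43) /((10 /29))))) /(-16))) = 168896 /396589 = 0.43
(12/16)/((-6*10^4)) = -1/80000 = -0.00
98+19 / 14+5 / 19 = 26499 / 266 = 99.62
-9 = -9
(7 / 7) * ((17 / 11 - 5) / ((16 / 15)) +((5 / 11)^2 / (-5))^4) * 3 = -16661516205 / 1714871048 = -9.72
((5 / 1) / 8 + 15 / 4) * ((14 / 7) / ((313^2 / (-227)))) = -7945 / 391876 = -0.02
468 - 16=452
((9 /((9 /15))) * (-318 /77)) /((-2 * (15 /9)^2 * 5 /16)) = 68688 /1925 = 35.68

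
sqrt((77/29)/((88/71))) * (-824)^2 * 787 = 133588528 * sqrt(28826)/29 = 782101930.13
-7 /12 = -0.58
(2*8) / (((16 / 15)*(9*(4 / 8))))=10 / 3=3.33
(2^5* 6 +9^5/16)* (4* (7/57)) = 144949/76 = 1907.22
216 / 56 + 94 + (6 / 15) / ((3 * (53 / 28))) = 544967 / 5565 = 97.93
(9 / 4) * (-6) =-27 / 2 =-13.50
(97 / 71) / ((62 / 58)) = 2813 / 2201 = 1.28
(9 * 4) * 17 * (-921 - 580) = -918612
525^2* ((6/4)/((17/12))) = 4961250/17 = 291838.24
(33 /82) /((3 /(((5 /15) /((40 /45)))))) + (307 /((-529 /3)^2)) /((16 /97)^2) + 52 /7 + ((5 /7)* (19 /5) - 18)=-153051161915 /20560477952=-7.44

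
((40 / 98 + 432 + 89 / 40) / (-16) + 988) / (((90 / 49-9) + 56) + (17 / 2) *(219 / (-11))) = -331449789 / 41529920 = -7.98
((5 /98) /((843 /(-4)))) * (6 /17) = -20 /234073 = -0.00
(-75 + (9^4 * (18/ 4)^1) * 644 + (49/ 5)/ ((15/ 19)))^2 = 2033557727733166336/ 5625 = 361521373819229.57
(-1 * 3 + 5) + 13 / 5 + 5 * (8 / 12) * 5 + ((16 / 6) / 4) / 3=967 / 45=21.49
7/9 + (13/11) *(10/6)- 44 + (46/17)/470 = -16313303/395505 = -41.25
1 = 1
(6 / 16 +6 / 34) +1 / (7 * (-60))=7841 / 14280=0.55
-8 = -8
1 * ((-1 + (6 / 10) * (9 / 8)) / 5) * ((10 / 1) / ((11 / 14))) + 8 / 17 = -667 / 1870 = -0.36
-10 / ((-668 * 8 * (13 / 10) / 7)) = 175 / 17368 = 0.01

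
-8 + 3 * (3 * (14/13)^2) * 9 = 14524/169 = 85.94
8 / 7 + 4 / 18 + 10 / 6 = 191 / 63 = 3.03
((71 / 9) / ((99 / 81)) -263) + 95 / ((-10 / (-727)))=146299 / 22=6649.95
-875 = -875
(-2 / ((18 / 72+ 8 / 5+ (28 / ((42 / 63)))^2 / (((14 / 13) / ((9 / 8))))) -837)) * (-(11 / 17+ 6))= 565 / 42823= 0.01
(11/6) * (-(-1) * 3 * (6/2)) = 33/2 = 16.50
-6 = -6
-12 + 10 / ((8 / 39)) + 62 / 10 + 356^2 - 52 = 2534539 / 20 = 126726.95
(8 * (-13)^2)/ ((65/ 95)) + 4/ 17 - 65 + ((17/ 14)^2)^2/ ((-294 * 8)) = 2935704430255/ 1536025344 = 1911.23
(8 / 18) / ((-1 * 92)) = -1 / 207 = -0.00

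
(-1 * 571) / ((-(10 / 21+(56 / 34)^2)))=3465399 / 19354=179.05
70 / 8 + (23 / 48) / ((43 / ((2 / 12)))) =108383 / 12384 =8.75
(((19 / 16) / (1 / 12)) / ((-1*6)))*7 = -133 / 8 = -16.62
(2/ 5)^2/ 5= 4/ 125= 0.03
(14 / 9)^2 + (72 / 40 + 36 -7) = 33.22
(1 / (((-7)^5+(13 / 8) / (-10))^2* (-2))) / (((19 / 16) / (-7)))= 358400 / 34349654494251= 0.00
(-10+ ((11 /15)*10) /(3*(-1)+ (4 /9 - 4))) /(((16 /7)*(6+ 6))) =-287 /708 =-0.41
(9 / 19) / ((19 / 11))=99 / 361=0.27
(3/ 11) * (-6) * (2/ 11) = -36/ 121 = -0.30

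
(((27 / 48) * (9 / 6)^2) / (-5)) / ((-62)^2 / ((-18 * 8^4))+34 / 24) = -23328 / 125755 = -0.19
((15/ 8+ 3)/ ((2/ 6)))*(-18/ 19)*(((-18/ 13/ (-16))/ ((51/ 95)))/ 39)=-405/ 7072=-0.06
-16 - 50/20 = -37/2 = -18.50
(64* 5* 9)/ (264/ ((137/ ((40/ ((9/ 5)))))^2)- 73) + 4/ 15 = -21758266804/ 502105485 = -43.33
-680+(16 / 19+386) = -5570 / 19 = -293.16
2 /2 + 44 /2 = 23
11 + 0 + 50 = 61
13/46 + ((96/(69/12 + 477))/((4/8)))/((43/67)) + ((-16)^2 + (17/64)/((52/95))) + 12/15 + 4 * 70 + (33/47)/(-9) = 2411136075066353/4480752956160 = 538.11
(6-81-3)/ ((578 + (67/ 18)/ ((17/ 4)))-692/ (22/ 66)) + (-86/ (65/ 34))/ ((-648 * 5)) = 1530323/ 23192325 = 0.07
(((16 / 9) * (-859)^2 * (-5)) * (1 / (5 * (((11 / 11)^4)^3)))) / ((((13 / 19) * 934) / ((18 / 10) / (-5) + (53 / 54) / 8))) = 35932591057 / 73762650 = 487.14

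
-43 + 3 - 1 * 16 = -56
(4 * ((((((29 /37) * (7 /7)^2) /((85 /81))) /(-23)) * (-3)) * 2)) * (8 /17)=451008 /1229695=0.37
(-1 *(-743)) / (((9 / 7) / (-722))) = -3755122 / 9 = -417235.78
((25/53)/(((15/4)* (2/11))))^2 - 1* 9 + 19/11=-6.79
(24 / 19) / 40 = 3 / 95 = 0.03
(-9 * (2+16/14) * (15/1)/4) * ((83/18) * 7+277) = -918555/28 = -32805.54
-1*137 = -137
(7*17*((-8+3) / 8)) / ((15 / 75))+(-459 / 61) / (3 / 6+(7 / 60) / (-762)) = -4315132015 / 11152264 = -386.93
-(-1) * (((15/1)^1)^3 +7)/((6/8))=13528/3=4509.33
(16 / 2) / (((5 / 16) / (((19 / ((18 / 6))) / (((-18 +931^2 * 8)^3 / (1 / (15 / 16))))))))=4864 / 9376854904144410271875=0.00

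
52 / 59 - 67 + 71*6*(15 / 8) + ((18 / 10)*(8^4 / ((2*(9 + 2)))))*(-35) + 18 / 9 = -28542561 / 2596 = -10994.82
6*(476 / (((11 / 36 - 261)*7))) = -14688 / 9385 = -1.57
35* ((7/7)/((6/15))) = 175/2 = 87.50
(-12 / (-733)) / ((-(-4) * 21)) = 1 / 5131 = 0.00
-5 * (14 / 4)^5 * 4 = -84035 / 8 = -10504.38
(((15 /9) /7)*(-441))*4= -420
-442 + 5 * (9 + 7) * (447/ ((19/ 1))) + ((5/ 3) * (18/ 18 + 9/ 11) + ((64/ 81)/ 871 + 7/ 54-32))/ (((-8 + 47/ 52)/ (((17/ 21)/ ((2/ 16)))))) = 12888773227546/ 8789249007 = 1466.42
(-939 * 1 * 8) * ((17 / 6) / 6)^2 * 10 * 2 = -904570 / 27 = -33502.59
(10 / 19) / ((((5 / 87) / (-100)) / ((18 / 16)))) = -19575 / 19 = -1030.26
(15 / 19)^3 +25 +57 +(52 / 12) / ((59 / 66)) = 35344641 / 404681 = 87.34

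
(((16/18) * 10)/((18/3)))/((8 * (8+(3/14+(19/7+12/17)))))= 1190/74763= 0.02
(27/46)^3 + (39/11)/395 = 89318739/422924920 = 0.21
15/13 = 1.15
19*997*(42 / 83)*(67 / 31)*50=2665280100 / 2573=1035864.79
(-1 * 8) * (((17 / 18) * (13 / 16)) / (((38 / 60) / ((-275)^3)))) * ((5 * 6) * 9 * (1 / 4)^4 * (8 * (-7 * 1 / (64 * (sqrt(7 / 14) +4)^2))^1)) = -238882784765625 / 18697216 +7238872265625 * sqrt(2) / 2337152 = -8396132.03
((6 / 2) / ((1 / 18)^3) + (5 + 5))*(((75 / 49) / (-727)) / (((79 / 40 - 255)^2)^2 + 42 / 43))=-144529536000000 / 16072840908138266088109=-0.00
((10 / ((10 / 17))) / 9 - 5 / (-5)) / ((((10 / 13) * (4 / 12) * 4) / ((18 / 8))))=507 / 80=6.34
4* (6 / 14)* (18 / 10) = 108 / 35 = 3.09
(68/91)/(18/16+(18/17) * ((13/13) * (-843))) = -9248/11032749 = -0.00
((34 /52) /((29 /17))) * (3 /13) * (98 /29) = 42483 /142129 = 0.30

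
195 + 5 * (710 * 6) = 21495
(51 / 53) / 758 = 51 / 40174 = 0.00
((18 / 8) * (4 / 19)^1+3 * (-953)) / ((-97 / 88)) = 2593.30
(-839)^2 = 703921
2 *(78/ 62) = 2.52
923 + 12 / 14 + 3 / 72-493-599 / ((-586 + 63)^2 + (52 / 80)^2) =7920387116879 / 18381177192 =430.90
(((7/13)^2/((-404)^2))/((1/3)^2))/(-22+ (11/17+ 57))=2499/5571867808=0.00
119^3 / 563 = 1685159 / 563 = 2993.18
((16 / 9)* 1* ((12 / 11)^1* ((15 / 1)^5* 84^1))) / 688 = 85050000 / 473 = 179809.73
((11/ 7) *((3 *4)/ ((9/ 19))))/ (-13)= -836/ 273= -3.06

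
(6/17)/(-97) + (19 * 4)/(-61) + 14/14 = -25101/100589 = -0.25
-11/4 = -2.75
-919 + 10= -909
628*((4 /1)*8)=20096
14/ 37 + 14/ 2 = 273/ 37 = 7.38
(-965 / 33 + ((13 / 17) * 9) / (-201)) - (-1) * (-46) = -2829424 / 37587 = -75.28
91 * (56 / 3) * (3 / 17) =5096 / 17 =299.76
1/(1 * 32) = 1/32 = 0.03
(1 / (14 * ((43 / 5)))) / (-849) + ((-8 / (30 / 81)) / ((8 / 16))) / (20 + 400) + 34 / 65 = 69799759 / 166106850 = 0.42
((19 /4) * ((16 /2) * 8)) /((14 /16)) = 2432 /7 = 347.43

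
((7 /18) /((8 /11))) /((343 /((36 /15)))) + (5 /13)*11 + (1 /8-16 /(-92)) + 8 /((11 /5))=157998133 /19339320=8.17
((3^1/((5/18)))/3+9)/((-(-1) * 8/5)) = 63/8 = 7.88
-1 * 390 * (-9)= 3510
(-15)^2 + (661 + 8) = 894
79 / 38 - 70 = -2581 / 38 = -67.92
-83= -83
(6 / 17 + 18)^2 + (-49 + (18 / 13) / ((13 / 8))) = 14099543 / 48841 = 288.68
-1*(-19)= 19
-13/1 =-13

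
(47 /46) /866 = 47 /39836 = 0.00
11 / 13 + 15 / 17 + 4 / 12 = 1367 / 663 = 2.06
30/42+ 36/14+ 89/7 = 16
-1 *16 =-16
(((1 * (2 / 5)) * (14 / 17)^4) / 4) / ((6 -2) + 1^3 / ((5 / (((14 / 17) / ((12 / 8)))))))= 7203 / 643603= 0.01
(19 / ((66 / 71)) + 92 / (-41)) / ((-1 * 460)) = -49237 / 1244760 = -0.04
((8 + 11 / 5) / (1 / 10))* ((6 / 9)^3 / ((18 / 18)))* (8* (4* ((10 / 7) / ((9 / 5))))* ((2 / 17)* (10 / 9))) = 512000 / 5103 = 100.33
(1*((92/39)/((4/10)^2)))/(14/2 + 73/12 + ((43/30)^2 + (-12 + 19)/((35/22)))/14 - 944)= -2415000/152408633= -0.02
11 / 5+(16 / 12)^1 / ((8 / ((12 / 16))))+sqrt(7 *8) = 9.81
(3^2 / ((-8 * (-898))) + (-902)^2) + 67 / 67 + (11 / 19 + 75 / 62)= 3442676244125 / 4231376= 813606.79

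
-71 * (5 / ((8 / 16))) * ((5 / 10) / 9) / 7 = -355 / 63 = -5.63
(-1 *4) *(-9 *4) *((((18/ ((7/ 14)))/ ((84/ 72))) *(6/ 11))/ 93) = 62208/ 2387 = 26.06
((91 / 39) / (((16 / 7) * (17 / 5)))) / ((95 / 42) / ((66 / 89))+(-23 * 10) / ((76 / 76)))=-0.00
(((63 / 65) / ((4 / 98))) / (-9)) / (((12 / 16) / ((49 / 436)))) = -16807 / 42510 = -0.40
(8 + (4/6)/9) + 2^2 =326/27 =12.07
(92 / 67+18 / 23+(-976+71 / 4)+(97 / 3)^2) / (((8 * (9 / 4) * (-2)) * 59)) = -4956791 / 117831024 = -0.04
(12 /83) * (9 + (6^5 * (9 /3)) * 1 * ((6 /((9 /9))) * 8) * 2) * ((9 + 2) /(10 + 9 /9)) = 26873964 /83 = 323782.70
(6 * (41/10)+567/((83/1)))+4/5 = 13376/415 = 32.23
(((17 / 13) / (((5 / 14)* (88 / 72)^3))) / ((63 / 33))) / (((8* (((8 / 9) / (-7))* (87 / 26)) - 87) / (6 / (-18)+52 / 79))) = -404838 / 107230255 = -0.00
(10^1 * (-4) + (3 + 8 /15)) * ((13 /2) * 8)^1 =-28444 /15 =-1896.27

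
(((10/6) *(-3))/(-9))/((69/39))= 0.31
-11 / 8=-1.38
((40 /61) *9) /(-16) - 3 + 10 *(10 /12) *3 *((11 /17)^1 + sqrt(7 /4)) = 26563 /2074 + 25 *sqrt(7) /2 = 45.88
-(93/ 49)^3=-804357/ 117649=-6.84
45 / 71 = 0.63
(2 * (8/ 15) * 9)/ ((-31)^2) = 48/ 4805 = 0.01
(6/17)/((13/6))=36/221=0.16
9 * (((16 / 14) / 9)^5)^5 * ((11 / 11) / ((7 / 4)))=151115727451828646838272 / 748805915988239522747489979989694308420426289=0.00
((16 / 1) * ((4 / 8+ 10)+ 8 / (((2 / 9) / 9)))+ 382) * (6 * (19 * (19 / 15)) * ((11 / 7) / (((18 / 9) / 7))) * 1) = 22769714 / 5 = 4553942.80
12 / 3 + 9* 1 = 13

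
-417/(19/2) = -834/19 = -43.89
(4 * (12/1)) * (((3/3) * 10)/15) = 32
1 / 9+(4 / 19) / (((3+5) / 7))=101 / 342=0.30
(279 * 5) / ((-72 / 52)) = -2015 / 2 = -1007.50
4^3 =64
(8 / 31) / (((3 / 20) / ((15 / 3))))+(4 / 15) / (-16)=5323 / 620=8.59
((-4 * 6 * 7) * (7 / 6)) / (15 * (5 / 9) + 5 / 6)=-1176 / 55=-21.38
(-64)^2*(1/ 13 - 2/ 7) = -77824/ 91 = -855.21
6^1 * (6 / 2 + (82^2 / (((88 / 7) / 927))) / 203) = 4680603 / 319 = 14672.74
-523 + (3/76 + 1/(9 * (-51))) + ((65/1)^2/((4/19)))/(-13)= -36047603/17442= -2066.71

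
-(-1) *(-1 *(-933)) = 933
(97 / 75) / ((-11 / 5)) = -97 / 165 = -0.59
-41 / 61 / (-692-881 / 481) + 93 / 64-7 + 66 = 78765253741 / 1302893632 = 60.45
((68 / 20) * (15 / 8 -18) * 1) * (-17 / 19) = 37281 / 760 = 49.05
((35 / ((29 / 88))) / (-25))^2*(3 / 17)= 3.18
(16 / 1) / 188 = 4 / 47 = 0.09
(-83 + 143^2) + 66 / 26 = 264791 / 13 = 20368.54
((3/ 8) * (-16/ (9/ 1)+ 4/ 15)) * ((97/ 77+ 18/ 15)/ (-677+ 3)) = 16099/ 7784700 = 0.00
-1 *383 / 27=-383 / 27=-14.19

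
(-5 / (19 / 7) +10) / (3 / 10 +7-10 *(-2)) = 1550 / 5187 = 0.30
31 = 31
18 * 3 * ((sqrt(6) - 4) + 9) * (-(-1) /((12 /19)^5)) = 2476099 * sqrt(6) /4608 + 12380495 /4608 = 4002.97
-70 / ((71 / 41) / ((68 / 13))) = -195160 / 923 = -211.44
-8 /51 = -0.16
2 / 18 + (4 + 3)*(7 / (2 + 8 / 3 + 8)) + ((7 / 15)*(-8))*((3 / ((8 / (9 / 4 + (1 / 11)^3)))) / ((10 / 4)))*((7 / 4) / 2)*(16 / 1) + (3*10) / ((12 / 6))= 1.33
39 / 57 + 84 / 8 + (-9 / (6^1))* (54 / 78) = 2506 / 247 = 10.15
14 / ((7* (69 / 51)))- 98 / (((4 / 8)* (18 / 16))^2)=-574270 / 1863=-308.25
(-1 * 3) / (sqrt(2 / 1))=-3 * sqrt(2) / 2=-2.12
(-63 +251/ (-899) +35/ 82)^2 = 21467941489201/ 5434343524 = 3950.42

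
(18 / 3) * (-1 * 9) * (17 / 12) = -153 / 2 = -76.50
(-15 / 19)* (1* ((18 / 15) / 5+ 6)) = -468 / 95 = -4.93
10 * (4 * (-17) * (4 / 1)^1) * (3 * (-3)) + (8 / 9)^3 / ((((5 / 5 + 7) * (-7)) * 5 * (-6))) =1873821632 / 76545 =24480.00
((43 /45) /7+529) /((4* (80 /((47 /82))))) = 3916933 /4132800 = 0.95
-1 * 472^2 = -222784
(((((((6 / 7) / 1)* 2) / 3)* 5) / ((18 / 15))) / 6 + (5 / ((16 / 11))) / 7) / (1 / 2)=895 / 504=1.78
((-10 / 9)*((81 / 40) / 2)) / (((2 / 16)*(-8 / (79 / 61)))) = 1.46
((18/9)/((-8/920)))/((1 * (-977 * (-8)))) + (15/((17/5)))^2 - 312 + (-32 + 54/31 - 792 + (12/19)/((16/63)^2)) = -11761493796515/10643578688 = -1105.03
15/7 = 2.14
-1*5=-5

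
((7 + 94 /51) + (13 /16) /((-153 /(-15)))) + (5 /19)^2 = 882947 /98192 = 8.99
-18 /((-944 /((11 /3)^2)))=121 /472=0.26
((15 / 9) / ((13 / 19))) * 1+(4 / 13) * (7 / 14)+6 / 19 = 2.91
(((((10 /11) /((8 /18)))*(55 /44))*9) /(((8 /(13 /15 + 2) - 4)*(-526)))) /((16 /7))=609525 /38511616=0.02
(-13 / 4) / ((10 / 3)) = -39 / 40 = -0.98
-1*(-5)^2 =-25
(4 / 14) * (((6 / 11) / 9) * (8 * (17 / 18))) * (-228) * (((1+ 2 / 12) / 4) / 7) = -2584 / 2079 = -1.24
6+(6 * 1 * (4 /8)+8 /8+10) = 20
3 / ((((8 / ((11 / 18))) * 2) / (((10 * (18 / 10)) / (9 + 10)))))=33 / 304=0.11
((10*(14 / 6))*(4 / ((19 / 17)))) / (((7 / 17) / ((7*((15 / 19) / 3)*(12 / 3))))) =1618400 / 1083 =1494.37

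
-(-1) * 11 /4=11 /4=2.75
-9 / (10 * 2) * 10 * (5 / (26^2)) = -45 / 1352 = -0.03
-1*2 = -2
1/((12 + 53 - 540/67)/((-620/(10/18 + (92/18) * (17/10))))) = -1.18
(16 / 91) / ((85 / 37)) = 592 / 7735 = 0.08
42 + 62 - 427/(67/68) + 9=-21465/67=-320.37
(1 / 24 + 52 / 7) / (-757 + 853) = 1255 / 16128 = 0.08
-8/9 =-0.89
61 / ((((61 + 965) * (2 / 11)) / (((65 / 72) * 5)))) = 218075 / 147744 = 1.48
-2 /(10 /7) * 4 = -28 /5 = -5.60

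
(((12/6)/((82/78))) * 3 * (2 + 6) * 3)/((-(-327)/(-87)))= -36.44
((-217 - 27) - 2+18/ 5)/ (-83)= 1212/ 415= 2.92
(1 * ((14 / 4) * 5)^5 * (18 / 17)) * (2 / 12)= 157565625 / 544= 289642.69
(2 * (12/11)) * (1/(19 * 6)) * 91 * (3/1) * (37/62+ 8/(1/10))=143598/341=421.11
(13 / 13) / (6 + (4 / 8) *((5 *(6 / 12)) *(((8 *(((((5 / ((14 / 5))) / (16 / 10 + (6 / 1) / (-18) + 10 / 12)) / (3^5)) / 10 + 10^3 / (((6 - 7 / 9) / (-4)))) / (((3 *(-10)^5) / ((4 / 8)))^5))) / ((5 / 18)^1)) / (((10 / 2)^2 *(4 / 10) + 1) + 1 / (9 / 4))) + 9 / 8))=3320166931200000000000000000000000 / 21788595486000000000000000102876433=0.1524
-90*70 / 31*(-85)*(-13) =-6961500 / 31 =-224564.52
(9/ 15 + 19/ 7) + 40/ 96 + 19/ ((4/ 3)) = 1888/ 105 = 17.98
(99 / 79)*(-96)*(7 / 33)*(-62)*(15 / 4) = 468720 / 79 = 5933.16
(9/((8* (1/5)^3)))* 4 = 1125/2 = 562.50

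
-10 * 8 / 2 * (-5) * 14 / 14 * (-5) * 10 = -10000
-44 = -44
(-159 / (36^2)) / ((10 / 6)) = -53 / 720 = -0.07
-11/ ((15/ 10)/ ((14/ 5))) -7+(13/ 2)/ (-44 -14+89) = -25411/ 930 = -27.32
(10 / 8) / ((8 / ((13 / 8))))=65 / 256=0.25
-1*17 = -17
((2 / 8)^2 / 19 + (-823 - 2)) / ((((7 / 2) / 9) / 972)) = -548497413 / 266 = -2062020.35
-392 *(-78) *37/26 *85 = 3698520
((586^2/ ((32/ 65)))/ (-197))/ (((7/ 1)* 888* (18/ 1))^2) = -0.00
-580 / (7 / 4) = -2320 / 7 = -331.43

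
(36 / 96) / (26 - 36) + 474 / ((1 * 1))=37917 / 80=473.96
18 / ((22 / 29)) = 261 / 11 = 23.73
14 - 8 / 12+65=235 / 3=78.33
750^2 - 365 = 562135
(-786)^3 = -485587656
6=6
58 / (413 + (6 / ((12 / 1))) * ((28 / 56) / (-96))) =22272 / 158591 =0.14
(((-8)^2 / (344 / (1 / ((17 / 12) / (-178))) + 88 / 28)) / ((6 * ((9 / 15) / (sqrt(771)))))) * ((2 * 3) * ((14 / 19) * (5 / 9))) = 13955200 * sqrt(771) / 129447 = 2993.44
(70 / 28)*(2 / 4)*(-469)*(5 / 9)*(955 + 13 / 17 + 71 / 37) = -7062940675 / 22644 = -311912.24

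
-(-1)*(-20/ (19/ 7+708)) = -28/ 995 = -0.03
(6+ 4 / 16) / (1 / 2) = 25 / 2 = 12.50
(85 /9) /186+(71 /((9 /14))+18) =215101 /1674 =128.50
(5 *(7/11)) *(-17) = -595/11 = -54.09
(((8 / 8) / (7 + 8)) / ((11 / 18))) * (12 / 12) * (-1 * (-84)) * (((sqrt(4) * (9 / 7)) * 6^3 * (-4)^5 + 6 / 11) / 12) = -52553268 / 121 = -434324.53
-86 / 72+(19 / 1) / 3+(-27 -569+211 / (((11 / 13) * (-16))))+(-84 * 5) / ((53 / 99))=-116775103 / 83952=-1390.97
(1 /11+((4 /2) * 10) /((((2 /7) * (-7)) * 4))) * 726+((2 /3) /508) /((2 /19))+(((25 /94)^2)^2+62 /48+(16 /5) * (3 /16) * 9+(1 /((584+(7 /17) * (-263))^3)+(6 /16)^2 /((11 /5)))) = -2010040791671797436426679747 /1153719267378021766262720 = -1742.23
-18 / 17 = -1.06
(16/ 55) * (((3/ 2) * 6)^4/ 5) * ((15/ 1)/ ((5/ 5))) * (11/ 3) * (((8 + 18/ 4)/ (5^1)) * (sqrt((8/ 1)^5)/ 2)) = 3359232 * sqrt(2) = 4750671.45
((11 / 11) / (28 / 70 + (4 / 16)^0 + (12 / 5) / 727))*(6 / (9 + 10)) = 21810 / 96919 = 0.23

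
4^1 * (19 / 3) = 76 / 3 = 25.33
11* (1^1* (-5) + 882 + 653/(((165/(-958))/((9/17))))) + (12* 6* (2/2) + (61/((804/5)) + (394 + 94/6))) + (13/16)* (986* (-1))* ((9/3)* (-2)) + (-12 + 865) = -107469542/17085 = -6290.29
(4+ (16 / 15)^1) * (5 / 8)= 19 / 6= 3.17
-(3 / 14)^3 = -27 / 2744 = -0.01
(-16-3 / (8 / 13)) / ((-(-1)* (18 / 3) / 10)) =-835 / 24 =-34.79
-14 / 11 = -1.27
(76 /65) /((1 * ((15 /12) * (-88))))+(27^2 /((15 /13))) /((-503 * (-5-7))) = 676439 /7192900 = 0.09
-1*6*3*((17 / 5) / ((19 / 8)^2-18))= 19584 / 3955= 4.95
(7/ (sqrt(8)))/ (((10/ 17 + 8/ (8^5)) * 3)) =121856 * sqrt(2)/ 122931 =1.40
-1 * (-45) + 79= 124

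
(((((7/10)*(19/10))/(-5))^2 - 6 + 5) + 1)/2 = 17689/500000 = 0.04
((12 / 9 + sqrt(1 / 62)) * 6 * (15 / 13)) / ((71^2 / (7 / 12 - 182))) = -21770 / 65533 - 32655 * sqrt(62) / 8126092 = -0.36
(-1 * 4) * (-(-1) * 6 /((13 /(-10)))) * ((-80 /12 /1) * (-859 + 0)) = 1374400 /13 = 105723.08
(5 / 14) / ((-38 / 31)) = -155 / 532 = -0.29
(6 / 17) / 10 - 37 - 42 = -6712 / 85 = -78.96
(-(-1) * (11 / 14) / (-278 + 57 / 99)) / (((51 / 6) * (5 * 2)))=-363 / 10894450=-0.00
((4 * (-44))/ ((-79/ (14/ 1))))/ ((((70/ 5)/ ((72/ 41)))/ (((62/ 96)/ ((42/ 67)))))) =91388/ 22673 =4.03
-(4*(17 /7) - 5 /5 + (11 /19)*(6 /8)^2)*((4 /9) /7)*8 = -38474 /8379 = -4.59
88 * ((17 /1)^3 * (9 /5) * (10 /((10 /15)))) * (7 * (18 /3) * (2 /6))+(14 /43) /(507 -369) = 484885036951 /2967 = 163426032.00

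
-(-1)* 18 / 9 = 2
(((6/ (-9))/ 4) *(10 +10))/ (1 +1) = -5/ 3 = -1.67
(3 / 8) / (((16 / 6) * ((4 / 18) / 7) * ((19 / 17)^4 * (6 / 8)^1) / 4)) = 15785469 / 1042568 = 15.14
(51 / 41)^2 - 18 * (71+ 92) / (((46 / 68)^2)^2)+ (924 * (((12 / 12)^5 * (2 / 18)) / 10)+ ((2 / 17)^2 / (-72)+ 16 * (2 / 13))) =-2226304059224955107 / 159060653351730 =-13996.57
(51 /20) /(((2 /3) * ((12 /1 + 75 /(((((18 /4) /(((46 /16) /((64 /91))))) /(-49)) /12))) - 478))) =-408 /4322915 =-0.00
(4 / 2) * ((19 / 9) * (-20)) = -760 / 9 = -84.44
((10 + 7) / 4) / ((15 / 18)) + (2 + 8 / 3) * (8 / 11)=2803 / 330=8.49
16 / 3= 5.33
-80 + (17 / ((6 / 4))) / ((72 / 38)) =-3997 / 54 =-74.02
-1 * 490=-490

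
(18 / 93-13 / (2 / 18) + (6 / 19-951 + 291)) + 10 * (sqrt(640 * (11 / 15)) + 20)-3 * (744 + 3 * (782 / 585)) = -107983663 / 38285 + 80 * sqrt(66) / 3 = -2603.88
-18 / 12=-3 / 2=-1.50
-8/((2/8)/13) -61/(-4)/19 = -31555/76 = -415.20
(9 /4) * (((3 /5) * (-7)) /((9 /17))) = -357 /20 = -17.85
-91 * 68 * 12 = -74256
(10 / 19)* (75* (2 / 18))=250 / 57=4.39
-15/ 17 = -0.88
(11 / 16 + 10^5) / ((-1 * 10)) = -10000.07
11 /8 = 1.38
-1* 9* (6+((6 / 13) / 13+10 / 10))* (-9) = 96309 / 169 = 569.88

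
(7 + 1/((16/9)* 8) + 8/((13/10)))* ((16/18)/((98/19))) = 46455/20384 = 2.28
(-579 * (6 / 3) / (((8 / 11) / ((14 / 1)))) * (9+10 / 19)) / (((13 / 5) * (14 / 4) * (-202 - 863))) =21.91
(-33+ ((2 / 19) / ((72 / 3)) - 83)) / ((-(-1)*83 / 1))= -26447 / 18924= -1.40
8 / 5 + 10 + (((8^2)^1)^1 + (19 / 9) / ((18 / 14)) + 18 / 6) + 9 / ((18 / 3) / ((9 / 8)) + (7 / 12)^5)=44581412318 / 544283955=81.91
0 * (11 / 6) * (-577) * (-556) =0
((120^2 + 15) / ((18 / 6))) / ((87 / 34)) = 163370 / 87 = 1877.82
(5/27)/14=5/378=0.01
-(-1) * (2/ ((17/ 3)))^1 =6/ 17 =0.35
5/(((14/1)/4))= 10/7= 1.43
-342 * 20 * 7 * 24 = -1149120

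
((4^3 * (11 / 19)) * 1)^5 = 172927194497024 / 2476099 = 69838562.39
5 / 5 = 1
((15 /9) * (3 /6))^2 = 25 /36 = 0.69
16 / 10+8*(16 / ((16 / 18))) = 728 / 5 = 145.60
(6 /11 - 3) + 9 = 72 /11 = 6.55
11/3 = 3.67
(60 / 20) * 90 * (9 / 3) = 810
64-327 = -263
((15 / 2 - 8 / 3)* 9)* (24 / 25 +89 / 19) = 233247 / 950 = 245.52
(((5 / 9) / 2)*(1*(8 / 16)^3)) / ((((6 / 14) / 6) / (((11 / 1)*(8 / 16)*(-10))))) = -1925 / 72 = -26.74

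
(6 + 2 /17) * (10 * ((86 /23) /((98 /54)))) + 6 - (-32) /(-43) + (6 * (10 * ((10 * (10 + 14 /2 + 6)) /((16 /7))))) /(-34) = -152487479 /3295348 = -46.27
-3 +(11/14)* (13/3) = 17/42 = 0.40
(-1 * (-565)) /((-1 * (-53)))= 565 /53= 10.66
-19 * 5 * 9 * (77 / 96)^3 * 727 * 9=-94591354935 / 32768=-2886699.06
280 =280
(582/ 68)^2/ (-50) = -1.47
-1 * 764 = -764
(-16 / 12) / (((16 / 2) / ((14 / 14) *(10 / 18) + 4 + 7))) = -52 / 27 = -1.93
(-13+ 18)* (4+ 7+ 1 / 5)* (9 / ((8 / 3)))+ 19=208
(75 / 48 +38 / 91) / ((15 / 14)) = 961 / 520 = 1.85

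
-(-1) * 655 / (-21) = -31.19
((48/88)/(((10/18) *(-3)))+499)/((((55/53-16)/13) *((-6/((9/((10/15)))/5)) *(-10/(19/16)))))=-23.15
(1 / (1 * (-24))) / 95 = -1 / 2280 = -0.00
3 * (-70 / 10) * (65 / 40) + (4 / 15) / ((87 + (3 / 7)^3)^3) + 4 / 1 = -3010071040396883 / 99919371975120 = -30.12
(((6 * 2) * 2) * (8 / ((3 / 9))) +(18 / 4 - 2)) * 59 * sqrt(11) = 68263 * sqrt(11) / 2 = 113201.38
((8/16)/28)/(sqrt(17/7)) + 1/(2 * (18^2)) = 1/648 + sqrt(119)/952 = 0.01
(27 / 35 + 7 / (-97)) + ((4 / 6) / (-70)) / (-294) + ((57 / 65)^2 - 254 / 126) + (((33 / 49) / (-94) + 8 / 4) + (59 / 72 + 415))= 198488141060011 / 475688795400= 417.26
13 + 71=84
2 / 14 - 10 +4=-41 / 7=-5.86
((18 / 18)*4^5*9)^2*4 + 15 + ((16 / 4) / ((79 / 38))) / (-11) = 295232877139 / 869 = 339738638.83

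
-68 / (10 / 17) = -578 / 5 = -115.60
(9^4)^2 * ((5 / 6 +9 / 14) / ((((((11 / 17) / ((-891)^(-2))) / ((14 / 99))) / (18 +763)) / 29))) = 396209.77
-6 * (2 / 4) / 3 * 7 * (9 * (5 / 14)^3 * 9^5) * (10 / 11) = -332150625 / 2156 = -154058.73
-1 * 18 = -18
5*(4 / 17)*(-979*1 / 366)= -9790 / 3111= -3.15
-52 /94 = -26 /47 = -0.55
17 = 17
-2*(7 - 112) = 210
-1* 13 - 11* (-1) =-2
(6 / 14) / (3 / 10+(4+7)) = 30 / 791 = 0.04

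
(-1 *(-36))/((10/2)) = 36/5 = 7.20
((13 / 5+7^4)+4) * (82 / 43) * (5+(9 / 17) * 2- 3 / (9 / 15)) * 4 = 71072352 / 3655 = 19445.24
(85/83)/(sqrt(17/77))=5 *sqrt(1309)/83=2.18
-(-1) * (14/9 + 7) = 8.56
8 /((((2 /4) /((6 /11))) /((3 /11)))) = 288 /121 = 2.38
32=32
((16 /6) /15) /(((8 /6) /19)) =38 /15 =2.53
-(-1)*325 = 325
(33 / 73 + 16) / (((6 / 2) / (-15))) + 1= -5932 / 73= -81.26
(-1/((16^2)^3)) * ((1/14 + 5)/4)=-71/939524096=-0.00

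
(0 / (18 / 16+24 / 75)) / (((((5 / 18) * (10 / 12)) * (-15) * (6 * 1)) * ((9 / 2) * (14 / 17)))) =0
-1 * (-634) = 634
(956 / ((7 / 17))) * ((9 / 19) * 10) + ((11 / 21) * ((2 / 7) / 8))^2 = 72244692859 / 6569136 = 10997.59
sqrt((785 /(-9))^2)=785 /9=87.22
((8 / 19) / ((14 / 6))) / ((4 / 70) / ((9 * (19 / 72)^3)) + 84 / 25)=18050 / 370651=0.05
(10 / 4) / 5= 1 / 2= 0.50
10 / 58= 5 / 29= 0.17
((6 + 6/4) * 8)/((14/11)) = 330/7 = 47.14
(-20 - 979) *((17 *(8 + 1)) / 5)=-152847 / 5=-30569.40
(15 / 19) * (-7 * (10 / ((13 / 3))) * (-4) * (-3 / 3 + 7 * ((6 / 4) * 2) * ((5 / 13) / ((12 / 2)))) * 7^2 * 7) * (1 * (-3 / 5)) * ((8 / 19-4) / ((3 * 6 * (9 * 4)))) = 1224510 / 61009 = 20.07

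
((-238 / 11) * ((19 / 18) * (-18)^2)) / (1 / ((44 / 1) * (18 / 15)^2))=-11721024 / 25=-468840.96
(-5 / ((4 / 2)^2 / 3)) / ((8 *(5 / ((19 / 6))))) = -19 / 64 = -0.30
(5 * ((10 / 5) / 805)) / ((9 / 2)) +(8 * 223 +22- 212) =2309710 / 1449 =1594.00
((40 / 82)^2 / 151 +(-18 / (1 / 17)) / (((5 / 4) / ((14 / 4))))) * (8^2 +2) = -71769060264 / 1269155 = -56548.70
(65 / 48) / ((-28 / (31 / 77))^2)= 62465 / 223120128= 0.00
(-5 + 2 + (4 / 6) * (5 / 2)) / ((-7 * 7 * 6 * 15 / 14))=4 / 945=0.00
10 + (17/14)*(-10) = -15/7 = -2.14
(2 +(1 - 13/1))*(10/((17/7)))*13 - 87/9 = -27793/51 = -544.96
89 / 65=1.37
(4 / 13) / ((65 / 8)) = 32 / 845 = 0.04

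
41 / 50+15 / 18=124 / 75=1.65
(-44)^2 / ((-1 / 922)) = -1784992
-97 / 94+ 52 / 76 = -621 / 1786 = -0.35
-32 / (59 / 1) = -32 / 59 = -0.54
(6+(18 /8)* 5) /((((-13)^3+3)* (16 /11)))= -759 /140416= -0.01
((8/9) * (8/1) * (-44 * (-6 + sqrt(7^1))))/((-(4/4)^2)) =-5632/3 + 2816 * sqrt(7)/9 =-1049.51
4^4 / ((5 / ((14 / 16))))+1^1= 229 / 5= 45.80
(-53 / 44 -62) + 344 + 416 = 30659 / 44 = 696.80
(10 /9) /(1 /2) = 2.22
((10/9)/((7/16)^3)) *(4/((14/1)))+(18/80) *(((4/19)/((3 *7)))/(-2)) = 31120339/8211420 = 3.79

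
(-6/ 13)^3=-216/ 2197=-0.10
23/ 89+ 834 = 74249/ 89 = 834.26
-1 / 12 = -0.08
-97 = -97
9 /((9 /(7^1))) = 7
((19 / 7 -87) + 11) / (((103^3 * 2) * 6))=-171 / 30596356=-0.00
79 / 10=7.90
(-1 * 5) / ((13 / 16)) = -80 / 13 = -6.15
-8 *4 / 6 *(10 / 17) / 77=-160 / 3927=-0.04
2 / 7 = 0.29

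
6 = 6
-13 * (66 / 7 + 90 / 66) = -10803 / 77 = -140.30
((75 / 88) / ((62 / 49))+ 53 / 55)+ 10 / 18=538367 / 245520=2.19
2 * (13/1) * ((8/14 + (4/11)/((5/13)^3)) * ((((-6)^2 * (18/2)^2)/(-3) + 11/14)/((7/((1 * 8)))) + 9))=-93998115952/471625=-199306.90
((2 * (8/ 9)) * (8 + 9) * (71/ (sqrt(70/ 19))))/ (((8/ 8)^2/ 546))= 251056 * sqrt(1330)/ 15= 610386.85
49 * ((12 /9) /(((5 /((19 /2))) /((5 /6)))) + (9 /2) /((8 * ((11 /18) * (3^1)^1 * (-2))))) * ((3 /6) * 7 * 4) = 1063643 /792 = 1342.98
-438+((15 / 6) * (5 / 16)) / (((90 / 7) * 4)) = -1009117 / 2304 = -437.98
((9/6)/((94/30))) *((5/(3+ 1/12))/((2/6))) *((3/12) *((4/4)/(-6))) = -675/6956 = -0.10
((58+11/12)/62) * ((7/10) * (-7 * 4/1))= -34643/1860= -18.63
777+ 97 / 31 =24184 / 31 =780.13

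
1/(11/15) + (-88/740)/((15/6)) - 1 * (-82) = 847741/10175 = 83.32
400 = 400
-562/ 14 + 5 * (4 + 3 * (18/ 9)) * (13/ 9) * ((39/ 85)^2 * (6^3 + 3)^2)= 1475103229/ 2023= 729166.20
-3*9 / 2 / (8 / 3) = -81 / 16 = -5.06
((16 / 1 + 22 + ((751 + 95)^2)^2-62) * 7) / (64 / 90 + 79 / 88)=14199553163759040 / 6371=2228779338213.63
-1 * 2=-2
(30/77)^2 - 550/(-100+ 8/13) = 21777575/3830134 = 5.69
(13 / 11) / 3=13 / 33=0.39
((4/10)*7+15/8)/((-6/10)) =-187/24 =-7.79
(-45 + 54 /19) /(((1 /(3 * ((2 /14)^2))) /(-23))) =55269 /931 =59.37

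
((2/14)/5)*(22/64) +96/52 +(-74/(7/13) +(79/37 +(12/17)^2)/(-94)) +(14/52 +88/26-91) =-17927452577/80411360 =-222.95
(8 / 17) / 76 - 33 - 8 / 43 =-460835 / 13889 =-33.18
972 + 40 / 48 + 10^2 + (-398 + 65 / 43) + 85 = 196427 / 258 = 761.34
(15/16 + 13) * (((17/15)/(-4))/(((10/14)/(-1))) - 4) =-241063/4800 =-50.22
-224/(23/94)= -915.48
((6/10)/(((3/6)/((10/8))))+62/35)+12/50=1229/350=3.51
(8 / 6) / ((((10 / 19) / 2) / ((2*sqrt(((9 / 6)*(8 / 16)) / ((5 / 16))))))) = 304*sqrt(15) / 75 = 15.70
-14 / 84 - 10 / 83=-143 / 498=-0.29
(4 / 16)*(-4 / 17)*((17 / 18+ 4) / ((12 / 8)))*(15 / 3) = -445 / 459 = -0.97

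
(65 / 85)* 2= 26 / 17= 1.53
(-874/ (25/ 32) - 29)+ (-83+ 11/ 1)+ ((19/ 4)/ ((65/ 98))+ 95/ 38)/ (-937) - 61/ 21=-1222.64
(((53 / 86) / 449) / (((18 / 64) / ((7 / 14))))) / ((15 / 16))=6784 / 2606445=0.00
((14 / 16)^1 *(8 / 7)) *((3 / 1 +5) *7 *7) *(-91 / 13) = -2744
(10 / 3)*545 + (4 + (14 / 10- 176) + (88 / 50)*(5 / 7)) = 172969 / 105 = 1647.32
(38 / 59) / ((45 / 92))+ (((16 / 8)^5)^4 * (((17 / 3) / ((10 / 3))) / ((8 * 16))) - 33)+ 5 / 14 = 516479897 / 37170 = 13895.07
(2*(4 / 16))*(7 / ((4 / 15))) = 105 / 8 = 13.12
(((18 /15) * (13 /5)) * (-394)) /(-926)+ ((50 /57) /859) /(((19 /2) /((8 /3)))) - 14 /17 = 276935662252 /549177576525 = 0.50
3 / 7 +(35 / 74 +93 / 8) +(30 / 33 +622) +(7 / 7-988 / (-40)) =75343017 / 113960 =661.14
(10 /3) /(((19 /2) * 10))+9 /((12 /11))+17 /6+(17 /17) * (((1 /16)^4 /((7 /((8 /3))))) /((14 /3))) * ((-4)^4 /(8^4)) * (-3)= 2713518023 /244056064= 11.12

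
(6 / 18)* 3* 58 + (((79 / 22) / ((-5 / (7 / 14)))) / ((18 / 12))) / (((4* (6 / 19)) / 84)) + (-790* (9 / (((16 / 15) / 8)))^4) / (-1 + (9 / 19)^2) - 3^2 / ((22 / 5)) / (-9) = 1562979609399251 / 73920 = 21144204672.61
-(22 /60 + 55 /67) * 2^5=-38192 /1005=-38.00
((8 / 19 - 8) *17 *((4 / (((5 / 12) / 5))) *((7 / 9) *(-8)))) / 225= 243712 / 1425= 171.03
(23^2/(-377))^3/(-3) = 0.92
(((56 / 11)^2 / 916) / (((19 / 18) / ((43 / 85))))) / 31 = 606816 / 1387251085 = 0.00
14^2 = 196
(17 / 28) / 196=17 / 5488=0.00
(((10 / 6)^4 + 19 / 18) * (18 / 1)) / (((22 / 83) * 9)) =117943 / 1782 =66.19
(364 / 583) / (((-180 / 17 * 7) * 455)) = -17 / 918225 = -0.00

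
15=15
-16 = -16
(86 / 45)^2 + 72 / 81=9196 / 2025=4.54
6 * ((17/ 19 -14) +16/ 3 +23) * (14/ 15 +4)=128464/ 285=450.75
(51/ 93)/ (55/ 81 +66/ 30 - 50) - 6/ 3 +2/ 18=-10119233/ 5324436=-1.90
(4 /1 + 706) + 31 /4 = 2871 /4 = 717.75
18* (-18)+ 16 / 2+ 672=356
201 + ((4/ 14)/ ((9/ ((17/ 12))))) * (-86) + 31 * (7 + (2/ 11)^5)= 12605810309/ 30438639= 414.14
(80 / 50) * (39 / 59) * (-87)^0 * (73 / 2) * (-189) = -2152332 / 295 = -7296.04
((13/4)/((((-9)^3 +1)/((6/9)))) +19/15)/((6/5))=2123/2016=1.05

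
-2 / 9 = -0.22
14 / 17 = 0.82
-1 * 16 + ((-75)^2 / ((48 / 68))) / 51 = 561 / 4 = 140.25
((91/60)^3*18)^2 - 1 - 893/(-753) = 142541902262291/36144000000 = 3943.72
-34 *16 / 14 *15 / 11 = -4080 / 77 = -52.99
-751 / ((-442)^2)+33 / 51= 125661 / 195364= 0.64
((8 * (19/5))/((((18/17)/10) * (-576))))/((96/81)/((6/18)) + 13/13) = -323/2952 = -0.11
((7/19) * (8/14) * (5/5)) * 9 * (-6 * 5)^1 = -1080/19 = -56.84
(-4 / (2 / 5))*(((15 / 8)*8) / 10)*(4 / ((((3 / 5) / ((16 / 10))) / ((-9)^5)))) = 9447840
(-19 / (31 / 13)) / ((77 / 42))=-1482 / 341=-4.35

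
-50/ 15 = -10/ 3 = -3.33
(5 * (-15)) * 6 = -450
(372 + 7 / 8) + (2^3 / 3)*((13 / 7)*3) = 21713 / 56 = 387.73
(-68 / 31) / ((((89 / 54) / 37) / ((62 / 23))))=-271728 / 2047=-132.74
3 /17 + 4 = 71 /17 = 4.18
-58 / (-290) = 1 / 5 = 0.20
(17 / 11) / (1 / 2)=34 / 11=3.09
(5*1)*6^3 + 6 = 1086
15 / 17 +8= 151 / 17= 8.88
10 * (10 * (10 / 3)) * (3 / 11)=1000 / 11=90.91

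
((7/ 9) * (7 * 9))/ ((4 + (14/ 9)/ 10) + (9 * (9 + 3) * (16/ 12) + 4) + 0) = 2205/ 6847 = 0.32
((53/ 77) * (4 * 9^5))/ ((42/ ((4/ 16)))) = 1043199/ 1078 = 967.72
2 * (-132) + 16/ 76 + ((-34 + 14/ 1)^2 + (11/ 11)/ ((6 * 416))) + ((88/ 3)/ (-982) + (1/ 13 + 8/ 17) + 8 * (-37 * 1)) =-21015766165/ 131949376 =-159.27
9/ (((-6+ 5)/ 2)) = -18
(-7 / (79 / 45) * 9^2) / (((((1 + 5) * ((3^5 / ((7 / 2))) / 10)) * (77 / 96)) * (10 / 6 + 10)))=-720 / 869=-0.83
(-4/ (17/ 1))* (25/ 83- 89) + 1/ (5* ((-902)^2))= 119795054371/ 5739976220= 20.87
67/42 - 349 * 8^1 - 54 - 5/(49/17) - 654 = -1029041/294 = -3500.14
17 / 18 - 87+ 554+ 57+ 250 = 13949 / 18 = 774.94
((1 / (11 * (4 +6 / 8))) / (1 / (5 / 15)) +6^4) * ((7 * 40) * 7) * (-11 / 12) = -398172040 / 171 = -2328491.46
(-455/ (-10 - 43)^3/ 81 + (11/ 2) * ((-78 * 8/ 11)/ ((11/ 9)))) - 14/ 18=-33964942652/ 132649407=-256.05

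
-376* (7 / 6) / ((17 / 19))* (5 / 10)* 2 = -25004 / 51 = -490.27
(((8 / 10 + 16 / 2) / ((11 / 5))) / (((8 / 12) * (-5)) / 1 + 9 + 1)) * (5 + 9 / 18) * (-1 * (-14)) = 231 / 5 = 46.20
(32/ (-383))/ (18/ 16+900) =-256/ 2761047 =-0.00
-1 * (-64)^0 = -1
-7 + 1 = -6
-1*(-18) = 18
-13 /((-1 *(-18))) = -13 /18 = -0.72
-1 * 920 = -920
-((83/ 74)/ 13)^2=-6889/ 925444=-0.01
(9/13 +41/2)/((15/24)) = 2204/65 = 33.91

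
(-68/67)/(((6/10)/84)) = -9520/67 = -142.09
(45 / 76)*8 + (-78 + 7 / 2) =-2651 / 38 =-69.76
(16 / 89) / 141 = 16 / 12549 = 0.00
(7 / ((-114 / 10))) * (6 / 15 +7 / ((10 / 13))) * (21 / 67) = -245 / 134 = -1.83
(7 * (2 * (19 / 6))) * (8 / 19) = 18.67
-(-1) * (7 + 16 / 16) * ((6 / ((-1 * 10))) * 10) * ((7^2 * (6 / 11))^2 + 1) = -4154736 / 121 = -34336.66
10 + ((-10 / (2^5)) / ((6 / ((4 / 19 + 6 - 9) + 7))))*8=8.25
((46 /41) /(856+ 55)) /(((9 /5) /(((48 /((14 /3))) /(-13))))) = -1840 /3398941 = -0.00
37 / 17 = 2.18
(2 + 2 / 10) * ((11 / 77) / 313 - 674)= -16244063 / 10955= -1482.80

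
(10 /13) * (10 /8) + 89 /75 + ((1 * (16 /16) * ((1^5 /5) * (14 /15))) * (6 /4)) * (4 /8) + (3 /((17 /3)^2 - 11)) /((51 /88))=797833 /314925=2.53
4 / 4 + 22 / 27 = 49 / 27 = 1.81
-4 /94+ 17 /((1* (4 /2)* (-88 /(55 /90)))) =-1375 /13536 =-0.10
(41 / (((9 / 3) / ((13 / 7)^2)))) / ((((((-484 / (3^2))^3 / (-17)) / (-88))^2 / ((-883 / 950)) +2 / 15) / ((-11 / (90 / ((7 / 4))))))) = 382836278008899 / 441553653378937232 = 0.00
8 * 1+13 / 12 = 109 / 12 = 9.08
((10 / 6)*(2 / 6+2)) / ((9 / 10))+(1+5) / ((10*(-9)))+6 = 4153 / 405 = 10.25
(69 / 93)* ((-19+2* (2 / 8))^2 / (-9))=-31487 / 1116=-28.21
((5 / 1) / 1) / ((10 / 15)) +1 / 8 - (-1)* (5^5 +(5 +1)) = 25109 / 8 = 3138.62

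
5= 5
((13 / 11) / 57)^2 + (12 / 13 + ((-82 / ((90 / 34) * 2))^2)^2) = 134021355292504918 / 2328552208125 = 57555.66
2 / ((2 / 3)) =3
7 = 7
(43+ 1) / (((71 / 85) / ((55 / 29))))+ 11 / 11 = 207759 / 2059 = 100.90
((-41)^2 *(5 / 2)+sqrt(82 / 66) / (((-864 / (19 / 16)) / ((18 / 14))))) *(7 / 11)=58835 / 22 - 19 *sqrt(1353) / 557568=2674.32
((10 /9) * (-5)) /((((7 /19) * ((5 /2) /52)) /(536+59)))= -1679600 /9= -186622.22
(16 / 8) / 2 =1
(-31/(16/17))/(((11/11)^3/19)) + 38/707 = -7078583/11312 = -625.76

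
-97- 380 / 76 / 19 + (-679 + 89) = -13058 / 19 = -687.26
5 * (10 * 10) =500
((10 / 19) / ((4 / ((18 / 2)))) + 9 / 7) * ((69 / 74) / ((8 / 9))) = 407997 / 157472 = 2.59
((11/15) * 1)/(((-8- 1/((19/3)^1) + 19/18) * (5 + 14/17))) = -0.02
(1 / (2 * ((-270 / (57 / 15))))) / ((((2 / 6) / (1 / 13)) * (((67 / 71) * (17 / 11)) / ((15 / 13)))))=-14839 / 11549460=-0.00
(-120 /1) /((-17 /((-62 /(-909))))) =2480 /5151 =0.48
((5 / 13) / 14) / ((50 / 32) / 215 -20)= -344 / 250341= -0.00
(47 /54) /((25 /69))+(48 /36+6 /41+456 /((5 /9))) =15215381 /18450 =824.68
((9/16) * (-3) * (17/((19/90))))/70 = -4131/2128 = -1.94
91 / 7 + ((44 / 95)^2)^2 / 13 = 13768903721 / 1058858125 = 13.00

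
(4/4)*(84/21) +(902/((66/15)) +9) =218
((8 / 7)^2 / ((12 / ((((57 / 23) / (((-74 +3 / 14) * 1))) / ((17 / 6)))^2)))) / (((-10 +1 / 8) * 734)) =-9980928 / 4729849405427137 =-0.00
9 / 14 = 0.64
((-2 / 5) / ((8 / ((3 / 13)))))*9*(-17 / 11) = 459 / 2860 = 0.16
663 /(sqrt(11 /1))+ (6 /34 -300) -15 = -5352 /17+ 663 * sqrt(11) /11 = -114.92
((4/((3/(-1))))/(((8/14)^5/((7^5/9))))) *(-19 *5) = 26835148655/6912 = 3882399.98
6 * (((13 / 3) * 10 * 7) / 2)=910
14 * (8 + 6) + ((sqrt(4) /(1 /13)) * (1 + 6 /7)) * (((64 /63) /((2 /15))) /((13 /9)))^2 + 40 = 541748 /343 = 1579.44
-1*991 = -991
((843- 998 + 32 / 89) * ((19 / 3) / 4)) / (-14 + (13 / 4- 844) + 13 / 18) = 784491 / 2736305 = 0.29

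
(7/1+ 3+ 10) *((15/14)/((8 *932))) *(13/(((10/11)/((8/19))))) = 2145/123956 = 0.02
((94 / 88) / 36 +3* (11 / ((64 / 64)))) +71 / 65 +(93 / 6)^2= 274.37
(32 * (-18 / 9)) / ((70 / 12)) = -384 / 35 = -10.97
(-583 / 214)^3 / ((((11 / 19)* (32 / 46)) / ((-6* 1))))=23616507387 / 78402752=301.22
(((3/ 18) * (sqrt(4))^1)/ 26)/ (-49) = -1/ 3822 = -0.00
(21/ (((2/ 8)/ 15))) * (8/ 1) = 10080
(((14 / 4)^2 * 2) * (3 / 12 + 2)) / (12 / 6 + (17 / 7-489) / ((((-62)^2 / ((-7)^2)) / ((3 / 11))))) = 178.72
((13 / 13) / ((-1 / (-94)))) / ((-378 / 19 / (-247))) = 220571 / 189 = 1167.04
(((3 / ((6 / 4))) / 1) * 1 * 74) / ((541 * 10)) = 74 / 2705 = 0.03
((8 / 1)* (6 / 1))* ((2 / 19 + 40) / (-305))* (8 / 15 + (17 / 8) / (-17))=-74676 / 28975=-2.58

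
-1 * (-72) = 72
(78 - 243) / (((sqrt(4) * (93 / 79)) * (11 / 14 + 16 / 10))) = -152075 / 5177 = -29.38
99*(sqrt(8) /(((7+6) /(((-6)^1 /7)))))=-1188*sqrt(2) /91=-18.46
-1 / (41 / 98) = -98 / 41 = -2.39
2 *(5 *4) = 40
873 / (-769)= -873 / 769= -1.14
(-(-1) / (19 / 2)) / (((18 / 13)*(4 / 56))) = 182 / 171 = 1.06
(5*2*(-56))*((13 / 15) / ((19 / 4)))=-5824 / 57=-102.18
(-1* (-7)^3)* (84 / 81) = 355.70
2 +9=11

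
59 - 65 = -6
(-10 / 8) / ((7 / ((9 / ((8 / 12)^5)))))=-10935 / 896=-12.20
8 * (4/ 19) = 32/ 19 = 1.68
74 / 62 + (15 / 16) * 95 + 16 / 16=91.26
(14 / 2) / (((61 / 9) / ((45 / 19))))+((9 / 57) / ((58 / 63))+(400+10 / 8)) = 403.87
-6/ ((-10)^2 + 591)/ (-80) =0.00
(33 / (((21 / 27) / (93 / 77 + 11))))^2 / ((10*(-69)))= -388.81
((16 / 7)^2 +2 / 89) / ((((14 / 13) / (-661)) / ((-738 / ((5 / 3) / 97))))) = 21113398666854 / 152635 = 138326063.27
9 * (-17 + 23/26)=-3771/26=-145.04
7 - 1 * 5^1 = 2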